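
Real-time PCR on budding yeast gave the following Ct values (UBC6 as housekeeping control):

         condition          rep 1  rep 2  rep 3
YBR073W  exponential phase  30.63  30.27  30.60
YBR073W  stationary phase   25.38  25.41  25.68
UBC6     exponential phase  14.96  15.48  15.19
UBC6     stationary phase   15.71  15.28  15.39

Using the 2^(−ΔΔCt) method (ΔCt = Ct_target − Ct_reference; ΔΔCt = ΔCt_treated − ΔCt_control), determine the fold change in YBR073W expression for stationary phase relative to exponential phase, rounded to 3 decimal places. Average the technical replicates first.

38.319

Mean Ct: YBR073W exponential phase 30.500; YBR073W stationary phase 25.490; UBC6 exponential phase 15.210; UBC6 stationary phase 15.460
ΔCt(exponential phase) = 30.500 − 15.210 = 15.290
ΔCt(stationary phase) = 25.490 − 15.460 = 10.030
ΔΔCt = 10.030 − 15.290 = -5.260
Fold change = 2^(−(-5.260)) = 2^5.260 = 38.3193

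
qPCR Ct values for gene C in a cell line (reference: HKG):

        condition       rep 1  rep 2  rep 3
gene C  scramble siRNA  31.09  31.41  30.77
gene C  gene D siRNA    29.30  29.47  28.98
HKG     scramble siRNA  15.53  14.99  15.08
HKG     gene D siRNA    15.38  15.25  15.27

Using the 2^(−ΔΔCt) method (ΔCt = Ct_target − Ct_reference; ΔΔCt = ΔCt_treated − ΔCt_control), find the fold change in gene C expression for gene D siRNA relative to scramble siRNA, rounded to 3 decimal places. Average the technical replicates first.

Mean Ct: gene C scramble siRNA 31.090; gene C gene D siRNA 29.250; HKG scramble siRNA 15.200; HKG gene D siRNA 15.300
ΔCt(scramble siRNA) = 31.090 − 15.200 = 15.890
ΔCt(gene D siRNA) = 29.250 − 15.300 = 13.950
ΔΔCt = 13.950 − 15.890 = -1.940
Fold change = 2^(−(-1.940)) = 2^1.940 = 3.8371

3.837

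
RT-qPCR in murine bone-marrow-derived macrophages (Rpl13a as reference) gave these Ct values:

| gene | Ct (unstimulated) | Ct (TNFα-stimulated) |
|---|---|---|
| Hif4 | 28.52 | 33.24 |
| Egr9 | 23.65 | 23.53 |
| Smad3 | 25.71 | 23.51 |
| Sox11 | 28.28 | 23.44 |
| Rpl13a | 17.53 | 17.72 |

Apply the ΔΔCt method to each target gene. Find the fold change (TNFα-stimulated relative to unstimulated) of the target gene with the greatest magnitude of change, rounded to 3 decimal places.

Hif4: ΔΔCt = (33.24−17.72) − (28.52−17.53) = 15.52 − 10.99 = 4.53; fold change = 2^-4.53 = 0.043
Egr9: ΔΔCt = (23.53−17.72) − (23.65−17.53) = 5.81 − 6.12 = -0.31; fold change = 2^0.31 = 1.240
Smad3: ΔΔCt = (23.51−17.72) − (25.71−17.53) = 5.79 − 8.18 = -2.39; fold change = 2^2.39 = 5.242
Sox11: ΔΔCt = (23.44−17.72) − (28.28−17.53) = 5.72 − 10.75 = -5.03; fold change = 2^5.03 = 32.672
Sox11 has the largest |ΔΔCt| = 5.03.

32.672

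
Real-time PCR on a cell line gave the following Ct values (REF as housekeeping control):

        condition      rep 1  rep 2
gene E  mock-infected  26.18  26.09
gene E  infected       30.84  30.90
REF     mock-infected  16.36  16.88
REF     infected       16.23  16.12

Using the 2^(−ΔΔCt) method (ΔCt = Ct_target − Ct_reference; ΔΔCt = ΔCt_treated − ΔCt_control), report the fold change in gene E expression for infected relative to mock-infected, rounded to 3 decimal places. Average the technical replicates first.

0.028

Mean Ct: gene E mock-infected 26.135; gene E infected 30.870; REF mock-infected 16.620; REF infected 16.175
ΔCt(mock-infected) = 26.135 − 16.620 = 9.515
ΔCt(infected) = 30.870 − 16.175 = 14.695
ΔΔCt = 14.695 − 9.515 = 5.180
Fold change = 2^(−5.180) = 0.0276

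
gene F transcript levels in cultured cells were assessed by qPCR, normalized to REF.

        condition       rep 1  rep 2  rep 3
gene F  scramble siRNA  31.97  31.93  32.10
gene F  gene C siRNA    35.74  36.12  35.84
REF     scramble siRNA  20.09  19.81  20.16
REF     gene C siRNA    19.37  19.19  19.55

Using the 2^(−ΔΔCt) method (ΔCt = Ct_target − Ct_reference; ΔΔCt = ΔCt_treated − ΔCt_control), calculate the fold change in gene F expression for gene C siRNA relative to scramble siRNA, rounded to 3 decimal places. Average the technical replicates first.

0.043

Mean Ct: gene F scramble siRNA 32.000; gene F gene C siRNA 35.900; REF scramble siRNA 20.020; REF gene C siRNA 19.370
ΔCt(scramble siRNA) = 32.000 − 20.020 = 11.980
ΔCt(gene C siRNA) = 35.900 − 19.370 = 16.530
ΔΔCt = 16.530 − 11.980 = 4.550
Fold change = 2^(−4.550) = 0.0427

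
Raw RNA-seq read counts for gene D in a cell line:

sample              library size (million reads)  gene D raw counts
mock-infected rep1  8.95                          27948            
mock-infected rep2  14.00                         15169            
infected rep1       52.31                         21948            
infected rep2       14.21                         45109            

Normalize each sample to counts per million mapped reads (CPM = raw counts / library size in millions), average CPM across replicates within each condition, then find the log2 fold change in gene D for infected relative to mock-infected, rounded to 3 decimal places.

CPM(mock-infected rep1) = 27948 / 8.95 = 3122.6816
CPM(mock-infected rep2) = 15169 / 14.00 = 1083.5000
CPM(infected rep1) = 21948 / 52.31 = 419.5756
CPM(infected rep2) = 45109 / 14.21 = 3174.4546
mean CPM(mock-infected) = 2103.0908; mean CPM(infected) = 1797.0151
Fold change = 1797.0151 / 2103.0908 = 0.85446
log2(0.85446) = -0.2269

-0.227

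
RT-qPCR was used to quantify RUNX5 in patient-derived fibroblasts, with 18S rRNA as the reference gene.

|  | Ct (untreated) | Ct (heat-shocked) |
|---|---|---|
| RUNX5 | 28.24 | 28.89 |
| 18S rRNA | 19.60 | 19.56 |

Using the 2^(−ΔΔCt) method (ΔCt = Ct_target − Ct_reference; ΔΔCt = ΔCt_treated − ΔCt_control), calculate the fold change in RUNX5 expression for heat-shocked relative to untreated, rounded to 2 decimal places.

ΔCt(untreated) = 28.240 − 19.600 = 8.640
ΔCt(heat-shocked) = 28.890 − 19.560 = 9.330
ΔΔCt = 9.330 − 8.640 = 0.690
Fold change = 2^(−0.690) = 0.620

0.62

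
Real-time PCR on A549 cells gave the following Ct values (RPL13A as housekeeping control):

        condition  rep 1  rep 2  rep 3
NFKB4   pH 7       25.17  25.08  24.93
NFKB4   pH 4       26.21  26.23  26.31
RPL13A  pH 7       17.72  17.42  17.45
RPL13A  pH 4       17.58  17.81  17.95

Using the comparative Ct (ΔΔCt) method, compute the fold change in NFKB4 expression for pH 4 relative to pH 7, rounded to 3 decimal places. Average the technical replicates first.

Mean Ct: NFKB4 pH 7 25.060; NFKB4 pH 4 26.250; RPL13A pH 7 17.530; RPL13A pH 4 17.780
ΔCt(pH 7) = 25.060 − 17.530 = 7.530
ΔCt(pH 4) = 26.250 − 17.780 = 8.470
ΔΔCt = 8.470 − 7.530 = 0.940
Fold change = 2^(−0.940) = 0.5212

0.521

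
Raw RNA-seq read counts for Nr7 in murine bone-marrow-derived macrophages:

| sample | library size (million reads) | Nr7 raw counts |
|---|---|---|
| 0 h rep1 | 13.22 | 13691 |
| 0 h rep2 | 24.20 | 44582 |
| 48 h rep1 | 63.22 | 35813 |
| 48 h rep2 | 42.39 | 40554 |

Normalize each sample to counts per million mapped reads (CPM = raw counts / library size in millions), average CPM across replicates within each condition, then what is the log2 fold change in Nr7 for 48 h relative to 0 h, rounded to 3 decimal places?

-0.918

CPM(0 h rep1) = 13691 / 13.22 = 1035.6278
CPM(0 h rep2) = 44582 / 24.20 = 1842.2314
CPM(48 h rep1) = 35813 / 63.22 = 566.4821
CPM(48 h rep2) = 40554 / 42.39 = 956.6879
mean CPM(0 h) = 1438.9296; mean CPM(48 h) = 761.5850
Fold change = 761.5850 / 1438.9296 = 0.52927
log2(0.52927) = -0.9179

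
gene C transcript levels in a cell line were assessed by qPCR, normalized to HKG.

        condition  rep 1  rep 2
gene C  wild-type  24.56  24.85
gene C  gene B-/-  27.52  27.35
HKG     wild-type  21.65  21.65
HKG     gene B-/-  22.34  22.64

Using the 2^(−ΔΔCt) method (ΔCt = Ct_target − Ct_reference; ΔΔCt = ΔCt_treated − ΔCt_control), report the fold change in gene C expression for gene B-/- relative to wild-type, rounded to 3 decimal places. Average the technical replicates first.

Mean Ct: gene C wild-type 24.705; gene C gene B-/- 27.435; HKG wild-type 21.650; HKG gene B-/- 22.490
ΔCt(wild-type) = 24.705 − 21.650 = 3.055
ΔCt(gene B-/-) = 27.435 − 22.490 = 4.945
ΔΔCt = 4.945 − 3.055 = 1.890
Fold change = 2^(−1.890) = 0.2698

0.270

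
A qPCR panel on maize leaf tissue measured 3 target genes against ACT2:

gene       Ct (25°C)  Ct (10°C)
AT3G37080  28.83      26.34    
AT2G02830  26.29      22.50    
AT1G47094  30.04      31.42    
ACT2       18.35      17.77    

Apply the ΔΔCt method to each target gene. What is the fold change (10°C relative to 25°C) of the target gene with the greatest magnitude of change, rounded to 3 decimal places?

9.254

AT3G37080: ΔΔCt = (26.34−17.77) − (28.83−18.35) = 8.57 − 10.48 = -1.91; fold change = 2^1.91 = 3.758
AT2G02830: ΔΔCt = (22.50−17.77) − (26.29−18.35) = 4.73 − 7.94 = -3.21; fold change = 2^3.21 = 9.254
AT1G47094: ΔΔCt = (31.42−17.77) − (30.04−18.35) = 13.65 − 11.69 = 1.96; fold change = 2^-1.96 = 0.257
AT2G02830 has the largest |ΔΔCt| = 3.21.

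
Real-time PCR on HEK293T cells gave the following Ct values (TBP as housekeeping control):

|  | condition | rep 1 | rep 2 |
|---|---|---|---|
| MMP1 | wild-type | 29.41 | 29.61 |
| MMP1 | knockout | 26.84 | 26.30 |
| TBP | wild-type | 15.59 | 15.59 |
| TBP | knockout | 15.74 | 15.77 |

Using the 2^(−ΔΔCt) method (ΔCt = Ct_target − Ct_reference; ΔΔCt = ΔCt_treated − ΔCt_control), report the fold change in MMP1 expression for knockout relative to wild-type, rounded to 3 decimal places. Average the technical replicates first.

Mean Ct: MMP1 wild-type 29.510; MMP1 knockout 26.570; TBP wild-type 15.590; TBP knockout 15.755
ΔCt(wild-type) = 29.510 − 15.590 = 13.920
ΔCt(knockout) = 26.570 − 15.755 = 10.815
ΔΔCt = 10.815 − 13.920 = -3.105
Fold change = 2^(−(-3.105)) = 2^3.105 = 8.6040

8.604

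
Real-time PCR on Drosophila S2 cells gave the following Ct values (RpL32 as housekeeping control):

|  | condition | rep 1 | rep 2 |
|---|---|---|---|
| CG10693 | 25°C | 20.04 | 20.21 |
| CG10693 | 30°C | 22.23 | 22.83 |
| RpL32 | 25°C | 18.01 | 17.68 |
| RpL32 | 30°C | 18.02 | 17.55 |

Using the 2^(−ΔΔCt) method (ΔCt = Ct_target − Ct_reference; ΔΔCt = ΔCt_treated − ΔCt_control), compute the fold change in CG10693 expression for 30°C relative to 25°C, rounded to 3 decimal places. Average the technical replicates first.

Mean Ct: CG10693 25°C 20.125; CG10693 30°C 22.530; RpL32 25°C 17.845; RpL32 30°C 17.785
ΔCt(25°C) = 20.125 − 17.845 = 2.280
ΔCt(30°C) = 22.530 − 17.785 = 4.745
ΔΔCt = 4.745 − 2.280 = 2.465
Fold change = 2^(−2.465) = 0.1811

0.181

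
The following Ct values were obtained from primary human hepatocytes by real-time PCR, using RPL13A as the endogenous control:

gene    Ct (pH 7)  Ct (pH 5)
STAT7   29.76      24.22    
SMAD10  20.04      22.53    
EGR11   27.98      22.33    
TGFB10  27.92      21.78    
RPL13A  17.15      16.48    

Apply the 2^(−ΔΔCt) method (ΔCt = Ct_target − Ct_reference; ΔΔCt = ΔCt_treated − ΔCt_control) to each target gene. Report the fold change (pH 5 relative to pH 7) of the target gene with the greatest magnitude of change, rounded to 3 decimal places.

44.324

STAT7: ΔΔCt = (24.22−16.48) − (29.76−17.15) = 7.74 − 12.61 = -4.87; fold change = 2^4.87 = 29.243
SMAD10: ΔΔCt = (22.53−16.48) − (20.04−17.15) = 6.05 − 2.89 = 3.16; fold change = 2^-3.16 = 0.112
EGR11: ΔΔCt = (22.33−16.48) − (27.98−17.15) = 5.85 − 10.83 = -4.98; fold change = 2^4.98 = 31.559
TGFB10: ΔΔCt = (21.78−16.48) − (27.92−17.15) = 5.30 − 10.77 = -5.47; fold change = 2^5.47 = 44.324
TGFB10 has the largest |ΔΔCt| = 5.47.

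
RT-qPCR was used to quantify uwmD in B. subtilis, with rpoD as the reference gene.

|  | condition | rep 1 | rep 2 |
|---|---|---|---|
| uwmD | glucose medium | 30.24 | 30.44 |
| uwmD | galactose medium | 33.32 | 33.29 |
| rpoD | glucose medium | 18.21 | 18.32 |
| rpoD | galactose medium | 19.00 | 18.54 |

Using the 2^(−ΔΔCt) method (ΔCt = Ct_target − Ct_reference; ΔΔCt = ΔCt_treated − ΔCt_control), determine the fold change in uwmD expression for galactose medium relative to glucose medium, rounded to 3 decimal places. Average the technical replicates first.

Mean Ct: uwmD glucose medium 30.340; uwmD galactose medium 33.305; rpoD glucose medium 18.265; rpoD galactose medium 18.770
ΔCt(glucose medium) = 30.340 − 18.265 = 12.075
ΔCt(galactose medium) = 33.305 − 18.770 = 14.535
ΔΔCt = 14.535 − 12.075 = 2.460
Fold change = 2^(−2.460) = 0.1817

0.182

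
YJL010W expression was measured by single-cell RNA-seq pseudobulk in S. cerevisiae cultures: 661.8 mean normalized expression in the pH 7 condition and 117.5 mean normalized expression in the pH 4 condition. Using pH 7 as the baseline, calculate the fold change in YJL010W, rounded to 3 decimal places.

0.178

Fold change = 117.5 / 661.8 = 0.1775
YJL010W is downregulated.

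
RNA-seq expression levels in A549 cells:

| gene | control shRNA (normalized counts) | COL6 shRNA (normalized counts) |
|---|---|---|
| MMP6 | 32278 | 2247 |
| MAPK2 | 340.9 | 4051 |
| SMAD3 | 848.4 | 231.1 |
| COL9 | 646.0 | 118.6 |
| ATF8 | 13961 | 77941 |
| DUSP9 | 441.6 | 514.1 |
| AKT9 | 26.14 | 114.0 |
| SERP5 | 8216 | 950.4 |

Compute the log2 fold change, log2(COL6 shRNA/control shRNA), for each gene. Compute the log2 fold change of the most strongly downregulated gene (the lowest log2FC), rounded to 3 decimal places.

log2(2247/32278) = -3.844  (MMP6)
log2(4051/340.9) = 3.571  (MAPK2)
log2(231.1/848.4) = -1.876  (SMAD3)
log2(118.6/646.0) = -2.445  (COL9)
log2(77941/13961) = 2.481  (ATF8)
log2(514.1/441.6) = 0.219  (DUSP9)
log2(114.0/26.14) = 2.125  (AKT9)
log2(950.4/8216) = -3.112  (SERP5)
MMP6 is most strongly downregulated.

-3.844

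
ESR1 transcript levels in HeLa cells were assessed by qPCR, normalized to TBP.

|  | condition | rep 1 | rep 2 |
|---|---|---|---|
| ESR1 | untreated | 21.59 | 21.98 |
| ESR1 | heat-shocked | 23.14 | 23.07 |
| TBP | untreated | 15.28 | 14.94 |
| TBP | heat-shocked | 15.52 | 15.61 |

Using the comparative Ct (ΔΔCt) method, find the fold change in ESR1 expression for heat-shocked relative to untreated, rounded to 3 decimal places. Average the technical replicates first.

0.549

Mean Ct: ESR1 untreated 21.785; ESR1 heat-shocked 23.105; TBP untreated 15.110; TBP heat-shocked 15.565
ΔCt(untreated) = 21.785 − 15.110 = 6.675
ΔCt(heat-shocked) = 23.105 − 15.565 = 7.540
ΔΔCt = 7.540 − 6.675 = 0.865
Fold change = 2^(−0.865) = 0.5490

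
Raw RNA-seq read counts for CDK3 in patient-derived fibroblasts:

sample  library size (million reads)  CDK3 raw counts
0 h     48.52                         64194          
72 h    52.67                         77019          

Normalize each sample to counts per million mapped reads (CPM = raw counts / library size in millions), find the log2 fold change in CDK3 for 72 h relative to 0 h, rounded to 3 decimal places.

0.144

CPM(0 h) = 64194 / 48.52 = 1323.0420
CPM(72 h) = 77019 / 52.67 = 1462.2935
Fold change = 1462.2935 / 1323.0420 = 1.10525
log2(1.10525) = 0.1444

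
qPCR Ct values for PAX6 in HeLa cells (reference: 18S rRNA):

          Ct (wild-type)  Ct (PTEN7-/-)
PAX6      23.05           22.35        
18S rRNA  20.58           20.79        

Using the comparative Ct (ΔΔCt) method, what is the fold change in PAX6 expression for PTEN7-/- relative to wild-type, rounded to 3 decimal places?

ΔCt(wild-type) = 23.050 − 20.580 = 2.470
ΔCt(PTEN7-/-) = 22.350 − 20.790 = 1.560
ΔΔCt = 1.560 − 2.470 = -0.910
Fold change = 2^(−(-0.910)) = 2^0.910 = 1.8790

1.879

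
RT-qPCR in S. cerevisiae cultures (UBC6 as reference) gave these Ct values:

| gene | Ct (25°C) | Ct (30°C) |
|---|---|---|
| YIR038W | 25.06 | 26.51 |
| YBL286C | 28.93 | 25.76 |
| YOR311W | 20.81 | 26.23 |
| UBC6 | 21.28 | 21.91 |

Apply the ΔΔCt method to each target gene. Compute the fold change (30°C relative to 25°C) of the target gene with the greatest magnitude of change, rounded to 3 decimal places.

YIR038W: ΔΔCt = (26.51−21.91) − (25.06−21.28) = 4.60 − 3.78 = 0.82; fold change = 2^-0.82 = 0.566
YBL286C: ΔΔCt = (25.76−21.91) − (28.93−21.28) = 3.85 − 7.65 = -3.80; fold change = 2^3.80 = 13.929
YOR311W: ΔΔCt = (26.23−21.91) − (20.81−21.28) = 4.32 − (-0.47) = 4.79; fold change = 2^-4.79 = 0.036
YOR311W has the largest |ΔΔCt| = 4.79.

0.036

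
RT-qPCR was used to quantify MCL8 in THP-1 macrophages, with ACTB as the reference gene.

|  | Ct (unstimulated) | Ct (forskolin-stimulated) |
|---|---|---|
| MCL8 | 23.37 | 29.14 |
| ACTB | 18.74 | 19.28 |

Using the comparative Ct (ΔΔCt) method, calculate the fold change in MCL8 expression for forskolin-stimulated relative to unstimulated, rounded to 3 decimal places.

0.027

ΔCt(unstimulated) = 23.370 − 18.740 = 4.630
ΔCt(forskolin-stimulated) = 29.140 − 19.280 = 9.860
ΔΔCt = 9.860 − 4.630 = 5.230
Fold change = 2^(−5.230) = 0.0266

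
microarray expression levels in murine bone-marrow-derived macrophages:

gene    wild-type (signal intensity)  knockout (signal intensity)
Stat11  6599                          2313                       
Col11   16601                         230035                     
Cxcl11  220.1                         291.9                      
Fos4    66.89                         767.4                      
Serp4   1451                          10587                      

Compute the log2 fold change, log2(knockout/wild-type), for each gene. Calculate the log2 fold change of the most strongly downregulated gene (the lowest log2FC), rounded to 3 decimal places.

-1.512

log2(2313/6599) = -1.512  (Stat11)
log2(230035/16601) = 3.793  (Col11)
log2(291.9/220.1) = 0.407  (Cxcl11)
log2(767.4/66.89) = 3.520  (Fos4)
log2(10587/1451) = 2.867  (Serp4)
Stat11 is most strongly downregulated.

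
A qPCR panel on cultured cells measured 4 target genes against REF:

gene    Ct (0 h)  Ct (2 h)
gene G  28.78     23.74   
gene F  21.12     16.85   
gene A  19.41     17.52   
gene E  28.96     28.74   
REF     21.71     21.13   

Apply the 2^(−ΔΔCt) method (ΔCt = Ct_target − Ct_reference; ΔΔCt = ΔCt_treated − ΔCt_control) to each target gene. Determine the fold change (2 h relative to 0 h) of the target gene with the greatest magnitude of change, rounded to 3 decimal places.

22.009

gene G: ΔΔCt = (23.74−21.13) − (28.78−21.71) = 2.61 − 7.07 = -4.46; fold change = 2^4.46 = 22.009
gene F: ΔΔCt = (16.85−21.13) − (21.12−21.71) = -4.28 − (-0.59) = -3.69; fold change = 2^3.69 = 12.906
gene A: ΔΔCt = (17.52−21.13) − (19.41−21.71) = -3.61 − (-2.30) = -1.31; fold change = 2^1.31 = 2.479
gene E: ΔΔCt = (28.74−21.13) − (28.96−21.71) = 7.61 − 7.25 = 0.36; fold change = 2^-0.36 = 0.779
gene G has the largest |ΔΔCt| = 4.46.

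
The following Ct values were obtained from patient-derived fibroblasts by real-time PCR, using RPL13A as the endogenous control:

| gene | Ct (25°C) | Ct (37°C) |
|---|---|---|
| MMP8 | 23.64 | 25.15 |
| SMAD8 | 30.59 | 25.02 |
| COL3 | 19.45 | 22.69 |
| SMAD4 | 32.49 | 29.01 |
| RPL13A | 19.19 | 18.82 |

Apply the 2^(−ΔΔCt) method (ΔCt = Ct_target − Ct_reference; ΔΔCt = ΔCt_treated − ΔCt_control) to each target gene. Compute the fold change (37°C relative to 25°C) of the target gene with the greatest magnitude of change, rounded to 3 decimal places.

36.758

MMP8: ΔΔCt = (25.15−18.82) − (23.64−19.19) = 6.33 − 4.45 = 1.88; fold change = 2^-1.88 = 0.272
SMAD8: ΔΔCt = (25.02−18.82) − (30.59−19.19) = 6.20 − 11.40 = -5.20; fold change = 2^5.20 = 36.758
COL3: ΔΔCt = (22.69−18.82) − (19.45−19.19) = 3.87 − 0.26 = 3.61; fold change = 2^-3.61 = 0.082
SMAD4: ΔΔCt = (29.01−18.82) − (32.49−19.19) = 10.19 − 13.30 = -3.11; fold change = 2^3.11 = 8.634
SMAD8 has the largest |ΔΔCt| = 5.20.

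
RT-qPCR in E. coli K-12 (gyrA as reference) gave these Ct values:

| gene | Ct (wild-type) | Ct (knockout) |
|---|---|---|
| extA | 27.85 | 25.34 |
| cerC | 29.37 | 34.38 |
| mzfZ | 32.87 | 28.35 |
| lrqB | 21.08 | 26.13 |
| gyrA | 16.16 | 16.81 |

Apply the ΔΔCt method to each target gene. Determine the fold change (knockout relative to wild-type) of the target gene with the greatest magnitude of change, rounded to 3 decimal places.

extA: ΔΔCt = (25.34−16.81) − (27.85−16.16) = 8.53 − 11.69 = -3.16; fold change = 2^3.16 = 8.938
cerC: ΔΔCt = (34.38−16.81) − (29.37−16.16) = 17.57 − 13.21 = 4.36; fold change = 2^-4.36 = 0.049
mzfZ: ΔΔCt = (28.35−16.81) − (32.87−16.16) = 11.54 − 16.71 = -5.17; fold change = 2^5.17 = 36.002
lrqB: ΔΔCt = (26.13−16.81) − (21.08−16.16) = 9.32 − 4.92 = 4.40; fold change = 2^-4.40 = 0.047
mzfZ has the largest |ΔΔCt| = 5.17.

36.002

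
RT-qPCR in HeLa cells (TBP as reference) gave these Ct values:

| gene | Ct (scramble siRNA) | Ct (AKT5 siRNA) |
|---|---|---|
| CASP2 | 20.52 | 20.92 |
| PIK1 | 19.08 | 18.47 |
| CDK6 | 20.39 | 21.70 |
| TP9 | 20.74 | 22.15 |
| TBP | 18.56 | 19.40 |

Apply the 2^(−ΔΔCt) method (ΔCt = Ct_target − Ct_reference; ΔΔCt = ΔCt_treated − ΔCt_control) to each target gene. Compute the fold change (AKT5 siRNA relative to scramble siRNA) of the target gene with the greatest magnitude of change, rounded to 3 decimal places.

CASP2: ΔΔCt = (20.92−19.40) − (20.52−18.56) = 1.52 − 1.96 = -0.44; fold change = 2^0.44 = 1.357
PIK1: ΔΔCt = (18.47−19.40) − (19.08−18.56) = -0.93 − 0.52 = -1.45; fold change = 2^1.45 = 2.732
CDK6: ΔΔCt = (21.70−19.40) − (20.39−18.56) = 2.30 − 1.83 = 0.47; fold change = 2^-0.47 = 0.722
TP9: ΔΔCt = (22.15−19.40) − (20.74−18.56) = 2.75 − 2.18 = 0.57; fold change = 2^-0.57 = 0.674
PIK1 has the largest |ΔΔCt| = 1.45.

2.732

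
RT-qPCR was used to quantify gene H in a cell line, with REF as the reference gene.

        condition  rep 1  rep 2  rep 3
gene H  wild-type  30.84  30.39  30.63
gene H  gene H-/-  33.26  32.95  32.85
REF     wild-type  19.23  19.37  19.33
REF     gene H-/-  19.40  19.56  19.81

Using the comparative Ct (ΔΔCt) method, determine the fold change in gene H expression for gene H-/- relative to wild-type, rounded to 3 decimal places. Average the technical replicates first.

0.230

Mean Ct: gene H wild-type 30.620; gene H gene H-/- 33.020; REF wild-type 19.310; REF gene H-/- 19.590
ΔCt(wild-type) = 30.620 − 19.310 = 11.310
ΔCt(gene H-/-) = 33.020 − 19.590 = 13.430
ΔΔCt = 13.430 − 11.310 = 2.120
Fold change = 2^(−2.120) = 0.2300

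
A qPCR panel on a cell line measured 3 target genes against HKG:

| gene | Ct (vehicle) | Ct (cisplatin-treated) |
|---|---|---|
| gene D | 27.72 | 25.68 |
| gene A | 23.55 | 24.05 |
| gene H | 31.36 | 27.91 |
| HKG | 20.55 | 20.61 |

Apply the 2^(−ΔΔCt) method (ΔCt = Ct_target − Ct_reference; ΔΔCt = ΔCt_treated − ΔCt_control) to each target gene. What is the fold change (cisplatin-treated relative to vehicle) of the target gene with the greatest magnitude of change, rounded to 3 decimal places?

11.392

gene D: ΔΔCt = (25.68−20.61) − (27.72−20.55) = 5.07 − 7.17 = -2.10; fold change = 2^2.10 = 4.287
gene A: ΔΔCt = (24.05−20.61) − (23.55−20.55) = 3.44 − 3.00 = 0.44; fold change = 2^-0.44 = 0.737
gene H: ΔΔCt = (27.91−20.61) − (31.36−20.55) = 7.30 − 10.81 = -3.51; fold change = 2^3.51 = 11.392
gene H has the largest |ΔΔCt| = 3.51.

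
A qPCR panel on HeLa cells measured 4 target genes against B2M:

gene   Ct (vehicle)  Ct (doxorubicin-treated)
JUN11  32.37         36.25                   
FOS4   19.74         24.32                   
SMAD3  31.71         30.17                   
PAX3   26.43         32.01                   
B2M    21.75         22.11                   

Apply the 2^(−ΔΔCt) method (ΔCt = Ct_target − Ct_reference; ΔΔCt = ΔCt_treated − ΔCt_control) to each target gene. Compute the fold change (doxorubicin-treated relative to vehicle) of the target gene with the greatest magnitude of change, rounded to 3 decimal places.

0.027

JUN11: ΔΔCt = (36.25−22.11) − (32.37−21.75) = 14.14 − 10.62 = 3.52; fold change = 2^-3.52 = 0.087
FOS4: ΔΔCt = (24.32−22.11) − (19.74−21.75) = 2.21 − (-2.01) = 4.22; fold change = 2^-4.22 = 0.054
SMAD3: ΔΔCt = (30.17−22.11) − (31.71−21.75) = 8.06 − 9.96 = -1.90; fold change = 2^1.90 = 3.732
PAX3: ΔΔCt = (32.01−22.11) − (26.43−21.75) = 9.90 − 4.68 = 5.22; fold change = 2^-5.22 = 0.027
PAX3 has the largest |ΔΔCt| = 5.22.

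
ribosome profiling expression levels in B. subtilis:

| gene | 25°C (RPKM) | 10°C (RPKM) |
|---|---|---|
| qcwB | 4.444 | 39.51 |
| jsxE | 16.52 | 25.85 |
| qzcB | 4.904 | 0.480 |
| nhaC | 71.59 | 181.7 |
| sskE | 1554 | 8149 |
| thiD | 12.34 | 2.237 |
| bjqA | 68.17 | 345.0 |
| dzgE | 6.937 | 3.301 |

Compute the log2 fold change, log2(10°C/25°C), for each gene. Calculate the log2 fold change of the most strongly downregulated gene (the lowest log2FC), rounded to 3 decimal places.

-3.353

log2(39.51/4.444) = 3.152  (qcwB)
log2(25.85/16.52) = 0.646  (jsxE)
log2(0.480/4.904) = -3.353  (qzcB)
log2(181.7/71.59) = 1.344  (nhaC)
log2(8149/1554) = 2.391  (sskE)
log2(2.237/12.34) = -2.464  (thiD)
log2(345.0/68.17) = 2.339  (bjqA)
log2(3.301/6.937) = -1.071  (dzgE)
qzcB is most strongly downregulated.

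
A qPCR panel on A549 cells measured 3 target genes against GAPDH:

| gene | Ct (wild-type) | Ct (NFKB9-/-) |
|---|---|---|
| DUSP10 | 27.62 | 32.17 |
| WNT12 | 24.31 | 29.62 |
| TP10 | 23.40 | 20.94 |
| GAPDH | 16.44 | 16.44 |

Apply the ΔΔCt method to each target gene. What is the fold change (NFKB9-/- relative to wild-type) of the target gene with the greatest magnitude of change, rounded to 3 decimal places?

0.025

DUSP10: ΔΔCt = (32.17−16.44) − (27.62−16.44) = 15.73 − 11.18 = 4.55; fold change = 2^-4.55 = 0.043
WNT12: ΔΔCt = (29.62−16.44) − (24.31−16.44) = 13.18 − 7.87 = 5.31; fold change = 2^-5.31 = 0.025
TP10: ΔΔCt = (20.94−16.44) − (23.40−16.44) = 4.50 − 6.96 = -2.46; fold change = 2^2.46 = 5.502
WNT12 has the largest |ΔΔCt| = 5.31.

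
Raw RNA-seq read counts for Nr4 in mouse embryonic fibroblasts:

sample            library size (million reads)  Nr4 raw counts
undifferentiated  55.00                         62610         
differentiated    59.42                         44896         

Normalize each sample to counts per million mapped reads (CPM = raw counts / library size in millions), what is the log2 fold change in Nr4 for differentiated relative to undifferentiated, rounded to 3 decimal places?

CPM(undifferentiated) = 62610 / 55.00 = 1138.3636
CPM(differentiated) = 44896 / 59.42 = 755.5705
Fold change = 755.5705 / 1138.3636 = 0.66373
log2(0.66373) = -0.5913

-0.591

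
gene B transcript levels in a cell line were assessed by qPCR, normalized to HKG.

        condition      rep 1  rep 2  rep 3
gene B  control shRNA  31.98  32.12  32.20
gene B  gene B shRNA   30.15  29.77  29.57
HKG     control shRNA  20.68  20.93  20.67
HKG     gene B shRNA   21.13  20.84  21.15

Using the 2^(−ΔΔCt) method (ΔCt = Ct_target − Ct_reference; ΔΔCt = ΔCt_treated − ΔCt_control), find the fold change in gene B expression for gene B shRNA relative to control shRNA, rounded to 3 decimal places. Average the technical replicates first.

5.856

Mean Ct: gene B control shRNA 32.100; gene B gene B shRNA 29.830; HKG control shRNA 20.760; HKG gene B shRNA 21.040
ΔCt(control shRNA) = 32.100 − 20.760 = 11.340
ΔCt(gene B shRNA) = 29.830 − 21.040 = 8.790
ΔΔCt = 8.790 − 11.340 = -2.550
Fold change = 2^(−(-2.550)) = 2^2.550 = 5.8563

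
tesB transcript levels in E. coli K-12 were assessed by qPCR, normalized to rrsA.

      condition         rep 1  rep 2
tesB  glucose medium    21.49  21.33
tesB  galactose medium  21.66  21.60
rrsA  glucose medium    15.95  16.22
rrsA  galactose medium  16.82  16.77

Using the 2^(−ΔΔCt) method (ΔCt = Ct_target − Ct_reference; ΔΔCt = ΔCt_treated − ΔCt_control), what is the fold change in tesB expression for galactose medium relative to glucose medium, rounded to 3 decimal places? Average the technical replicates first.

1.404

Mean Ct: tesB glucose medium 21.410; tesB galactose medium 21.630; rrsA glucose medium 16.085; rrsA galactose medium 16.795
ΔCt(glucose medium) = 21.410 − 16.085 = 5.325
ΔCt(galactose medium) = 21.630 − 16.795 = 4.835
ΔΔCt = 4.835 − 5.325 = -0.490
Fold change = 2^(−(-0.490)) = 2^0.490 = 1.4044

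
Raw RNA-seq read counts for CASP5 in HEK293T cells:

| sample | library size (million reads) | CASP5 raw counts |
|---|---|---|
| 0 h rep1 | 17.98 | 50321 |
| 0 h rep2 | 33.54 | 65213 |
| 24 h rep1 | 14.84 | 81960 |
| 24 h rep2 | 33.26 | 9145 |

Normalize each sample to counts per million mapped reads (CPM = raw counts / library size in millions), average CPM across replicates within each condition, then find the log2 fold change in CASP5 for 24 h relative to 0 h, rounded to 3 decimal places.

0.290

CPM(0 h rep1) = 50321 / 17.98 = 2798.7208
CPM(0 h rep2) = 65213 / 33.54 = 1944.3351
CPM(24 h rep1) = 81960 / 14.84 = 5522.9111
CPM(24 h rep2) = 9145 / 33.26 = 274.9549
mean CPM(0 h) = 2371.5280; mean CPM(24 h) = 2898.9330
Fold change = 2898.9330 / 2371.5280 = 1.22239
log2(1.22239) = 0.2897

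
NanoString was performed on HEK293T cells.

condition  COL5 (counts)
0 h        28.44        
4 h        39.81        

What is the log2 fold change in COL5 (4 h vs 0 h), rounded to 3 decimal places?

0.485

Fold change = 39.81 / 28.44 = 1.3998
log2(1.3998) = 0.4852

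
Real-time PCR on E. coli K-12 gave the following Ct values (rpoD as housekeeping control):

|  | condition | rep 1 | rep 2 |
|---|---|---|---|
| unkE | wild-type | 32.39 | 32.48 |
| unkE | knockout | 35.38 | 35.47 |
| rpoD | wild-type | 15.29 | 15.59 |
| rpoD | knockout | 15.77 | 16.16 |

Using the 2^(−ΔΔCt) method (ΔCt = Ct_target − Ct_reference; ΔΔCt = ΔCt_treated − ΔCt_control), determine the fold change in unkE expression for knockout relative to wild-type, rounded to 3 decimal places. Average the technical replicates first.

Mean Ct: unkE wild-type 32.435; unkE knockout 35.425; rpoD wild-type 15.440; rpoD knockout 15.965
ΔCt(wild-type) = 32.435 − 15.440 = 16.995
ΔCt(knockout) = 35.425 − 15.965 = 19.460
ΔΔCt = 19.460 − 16.995 = 2.465
Fold change = 2^(−2.465) = 0.1811

0.181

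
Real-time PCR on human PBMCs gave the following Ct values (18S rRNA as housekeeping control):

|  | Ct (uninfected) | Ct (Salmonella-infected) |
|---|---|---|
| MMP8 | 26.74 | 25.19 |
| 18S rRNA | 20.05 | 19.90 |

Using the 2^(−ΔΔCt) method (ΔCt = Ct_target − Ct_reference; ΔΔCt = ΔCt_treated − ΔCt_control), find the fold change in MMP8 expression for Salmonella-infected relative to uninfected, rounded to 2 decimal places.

ΔCt(uninfected) = 26.740 − 20.050 = 6.690
ΔCt(Salmonella-infected) = 25.190 − 19.900 = 5.290
ΔΔCt = 5.290 − 6.690 = -1.400
Fold change = 2^(−(-1.400)) = 2^1.400 = 2.639

2.64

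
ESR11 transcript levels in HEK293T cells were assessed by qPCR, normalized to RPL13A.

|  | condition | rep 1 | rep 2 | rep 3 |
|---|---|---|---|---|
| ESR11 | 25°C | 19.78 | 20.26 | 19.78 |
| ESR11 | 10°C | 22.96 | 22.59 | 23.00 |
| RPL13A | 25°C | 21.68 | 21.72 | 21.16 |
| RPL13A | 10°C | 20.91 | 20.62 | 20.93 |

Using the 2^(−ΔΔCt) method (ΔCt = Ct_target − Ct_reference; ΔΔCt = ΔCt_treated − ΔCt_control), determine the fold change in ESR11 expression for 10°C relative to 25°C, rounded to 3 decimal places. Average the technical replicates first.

Mean Ct: ESR11 25°C 19.940; ESR11 10°C 22.850; RPL13A 25°C 21.520; RPL13A 10°C 20.820
ΔCt(25°C) = 19.940 − 21.520 = -1.580
ΔCt(10°C) = 22.850 − 20.820 = 2.030
ΔΔCt = 2.030 − (-1.580) = 3.610
Fold change = 2^(−3.610) = 0.0819

0.082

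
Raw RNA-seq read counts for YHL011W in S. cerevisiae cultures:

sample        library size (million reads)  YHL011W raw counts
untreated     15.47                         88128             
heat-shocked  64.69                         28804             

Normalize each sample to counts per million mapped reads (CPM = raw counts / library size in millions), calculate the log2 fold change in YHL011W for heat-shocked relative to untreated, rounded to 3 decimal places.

-3.677

CPM(untreated) = 88128 / 15.47 = 5696.7033
CPM(heat-shocked) = 28804 / 64.69 = 445.2620
Fold change = 445.2620 / 5696.7033 = 0.07816
log2(0.07816) = -3.6774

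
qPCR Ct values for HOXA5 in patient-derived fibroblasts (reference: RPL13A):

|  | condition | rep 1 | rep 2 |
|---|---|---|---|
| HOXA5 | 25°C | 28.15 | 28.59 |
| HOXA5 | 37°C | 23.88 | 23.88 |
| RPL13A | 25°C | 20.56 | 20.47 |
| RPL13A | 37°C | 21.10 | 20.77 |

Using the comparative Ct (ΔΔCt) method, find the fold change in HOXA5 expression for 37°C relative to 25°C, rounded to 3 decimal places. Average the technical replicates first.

30.065

Mean Ct: HOXA5 25°C 28.370; HOXA5 37°C 23.880; RPL13A 25°C 20.515; RPL13A 37°C 20.935
ΔCt(25°C) = 28.370 − 20.515 = 7.855
ΔCt(37°C) = 23.880 − 20.935 = 2.945
ΔΔCt = 2.945 − 7.855 = -4.910
Fold change = 2^(−(-4.910)) = 2^4.910 = 30.0647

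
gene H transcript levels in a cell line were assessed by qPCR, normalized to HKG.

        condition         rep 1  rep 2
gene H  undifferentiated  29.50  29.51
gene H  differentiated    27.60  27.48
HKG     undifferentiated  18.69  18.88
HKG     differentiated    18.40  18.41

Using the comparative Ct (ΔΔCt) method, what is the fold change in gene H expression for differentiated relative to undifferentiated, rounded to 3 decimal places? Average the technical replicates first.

3.000

Mean Ct: gene H undifferentiated 29.505; gene H differentiated 27.540; HKG undifferentiated 18.785; HKG differentiated 18.405
ΔCt(undifferentiated) = 29.505 − 18.785 = 10.720
ΔCt(differentiated) = 27.540 − 18.405 = 9.135
ΔΔCt = 9.135 − 10.720 = -1.585
Fold change = 2^(−(-1.585)) = 2^1.585 = 3.0001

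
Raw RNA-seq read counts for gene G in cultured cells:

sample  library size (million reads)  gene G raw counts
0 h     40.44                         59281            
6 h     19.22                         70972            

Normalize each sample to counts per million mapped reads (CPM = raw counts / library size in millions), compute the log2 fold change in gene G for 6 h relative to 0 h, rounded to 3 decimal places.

1.333

CPM(0 h) = 59281 / 40.44 = 1465.9001
CPM(6 h) = 70972 / 19.22 = 3692.6119
Fold change = 3692.6119 / 1465.9001 = 2.51901
log2(2.51901) = 1.3329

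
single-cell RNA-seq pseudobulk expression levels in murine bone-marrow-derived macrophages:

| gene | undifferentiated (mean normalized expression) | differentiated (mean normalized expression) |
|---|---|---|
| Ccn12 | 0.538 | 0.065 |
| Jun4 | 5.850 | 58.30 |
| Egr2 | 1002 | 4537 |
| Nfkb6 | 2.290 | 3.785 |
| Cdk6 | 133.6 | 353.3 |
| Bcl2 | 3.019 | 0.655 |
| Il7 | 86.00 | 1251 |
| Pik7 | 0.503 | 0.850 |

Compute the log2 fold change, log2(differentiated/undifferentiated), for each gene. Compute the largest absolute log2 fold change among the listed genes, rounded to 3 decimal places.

3.863

log2(0.065/0.538) = -3.049  (Ccn12)
log2(58.30/5.850) = 3.317  (Jun4)
log2(4537/1002) = 2.179  (Egr2)
log2(3.785/2.290) = 0.725  (Nfkb6)
log2(353.3/133.6) = 1.403  (Cdk6)
log2(0.655/3.019) = -2.205  (Bcl2)
log2(1251/86.00) = 3.863  (Il7)
log2(0.850/0.503) = 0.757  (Pik7)
The largest magnitude belongs to Il7.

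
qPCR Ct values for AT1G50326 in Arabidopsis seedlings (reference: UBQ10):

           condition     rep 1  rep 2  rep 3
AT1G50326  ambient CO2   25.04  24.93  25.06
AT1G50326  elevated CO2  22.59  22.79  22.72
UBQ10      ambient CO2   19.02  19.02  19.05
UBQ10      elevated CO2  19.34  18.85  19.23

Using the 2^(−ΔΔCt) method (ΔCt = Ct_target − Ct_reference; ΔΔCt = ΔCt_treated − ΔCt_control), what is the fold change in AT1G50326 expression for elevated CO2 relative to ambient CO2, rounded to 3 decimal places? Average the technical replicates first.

5.352

Mean Ct: AT1G50326 ambient CO2 25.010; AT1G50326 elevated CO2 22.700; UBQ10 ambient CO2 19.030; UBQ10 elevated CO2 19.140
ΔCt(ambient CO2) = 25.010 − 19.030 = 5.980
ΔCt(elevated CO2) = 22.700 − 19.140 = 3.560
ΔΔCt = 3.560 − 5.980 = -2.420
Fold change = 2^(−(-2.420)) = 2^2.420 = 5.3517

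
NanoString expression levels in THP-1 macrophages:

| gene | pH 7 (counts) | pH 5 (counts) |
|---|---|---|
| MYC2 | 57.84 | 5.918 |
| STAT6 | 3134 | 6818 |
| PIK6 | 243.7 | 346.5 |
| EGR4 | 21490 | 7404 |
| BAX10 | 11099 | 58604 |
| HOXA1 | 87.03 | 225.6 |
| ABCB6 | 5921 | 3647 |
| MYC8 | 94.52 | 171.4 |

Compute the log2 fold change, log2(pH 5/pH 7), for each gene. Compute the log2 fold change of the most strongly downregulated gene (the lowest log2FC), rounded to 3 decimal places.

-3.289

log2(5.918/57.84) = -3.289  (MYC2)
log2(6818/3134) = 1.121  (STAT6)
log2(346.5/243.7) = 0.508  (PIK6)
log2(7404/21490) = -1.537  (EGR4)
log2(58604/11099) = 2.401  (BAX10)
log2(225.6/87.03) = 1.374  (HOXA1)
log2(3647/5921) = -0.699  (ABCB6)
log2(171.4/94.52) = 0.859  (MYC8)
MYC2 is most strongly downregulated.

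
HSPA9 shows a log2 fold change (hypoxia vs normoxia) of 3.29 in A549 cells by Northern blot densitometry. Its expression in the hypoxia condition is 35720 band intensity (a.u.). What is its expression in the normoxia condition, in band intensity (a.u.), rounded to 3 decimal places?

Fold change = 2^(3.29) = 9.7811
normoxia expression = 35720 / 9.7811 = 3651.933

3651.933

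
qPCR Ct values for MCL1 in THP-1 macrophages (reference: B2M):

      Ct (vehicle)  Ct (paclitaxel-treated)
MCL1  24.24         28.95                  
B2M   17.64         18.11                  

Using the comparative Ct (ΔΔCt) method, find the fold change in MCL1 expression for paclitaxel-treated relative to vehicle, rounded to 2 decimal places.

ΔCt(vehicle) = 24.240 − 17.640 = 6.600
ΔCt(paclitaxel-treated) = 28.950 − 18.110 = 10.840
ΔΔCt = 10.840 − 6.600 = 4.240
Fold change = 2^(−4.240) = 0.053

0.05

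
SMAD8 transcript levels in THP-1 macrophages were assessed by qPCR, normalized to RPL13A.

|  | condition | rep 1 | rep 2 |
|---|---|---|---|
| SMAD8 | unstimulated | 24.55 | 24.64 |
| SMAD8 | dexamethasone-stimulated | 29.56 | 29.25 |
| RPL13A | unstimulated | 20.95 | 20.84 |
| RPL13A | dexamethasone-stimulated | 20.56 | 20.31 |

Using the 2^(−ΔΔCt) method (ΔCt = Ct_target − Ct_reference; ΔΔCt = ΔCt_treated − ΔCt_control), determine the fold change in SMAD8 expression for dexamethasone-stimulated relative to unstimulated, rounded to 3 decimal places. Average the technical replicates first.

0.026

Mean Ct: SMAD8 unstimulated 24.595; SMAD8 dexamethasone-stimulated 29.405; RPL13A unstimulated 20.895; RPL13A dexamethasone-stimulated 20.435
ΔCt(unstimulated) = 24.595 − 20.895 = 3.700
ΔCt(dexamethasone-stimulated) = 29.405 − 20.435 = 8.970
ΔΔCt = 8.970 − 3.700 = 5.270
Fold change = 2^(−5.270) = 0.0259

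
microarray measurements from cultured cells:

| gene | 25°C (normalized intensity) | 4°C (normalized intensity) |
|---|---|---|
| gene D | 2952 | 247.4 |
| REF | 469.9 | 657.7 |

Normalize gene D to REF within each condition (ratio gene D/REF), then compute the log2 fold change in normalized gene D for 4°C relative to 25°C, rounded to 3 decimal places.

-4.062

gene D/REF (25°C) = 2952 / 469.9 = 6.2822
gene D/REF (4°C) = 247.4 / 657.7 = 0.37616
Fold change = 0.37616 / 6.2822 = 0.0599
log2(0.0599) = -4.0619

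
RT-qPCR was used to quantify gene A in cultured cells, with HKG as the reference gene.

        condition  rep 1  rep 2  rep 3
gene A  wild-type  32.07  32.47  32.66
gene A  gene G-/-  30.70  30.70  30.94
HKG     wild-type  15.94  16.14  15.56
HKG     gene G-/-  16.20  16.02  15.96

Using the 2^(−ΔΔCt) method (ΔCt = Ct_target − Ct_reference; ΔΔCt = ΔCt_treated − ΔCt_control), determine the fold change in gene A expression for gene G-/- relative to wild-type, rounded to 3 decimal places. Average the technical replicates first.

Mean Ct: gene A wild-type 32.400; gene A gene G-/- 30.780; HKG wild-type 15.880; HKG gene G-/- 16.060
ΔCt(wild-type) = 32.400 − 15.880 = 16.520
ΔCt(gene G-/-) = 30.780 − 16.060 = 14.720
ΔΔCt = 14.720 − 16.520 = -1.800
Fold change = 2^(−(-1.800)) = 2^1.800 = 3.4822

3.482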